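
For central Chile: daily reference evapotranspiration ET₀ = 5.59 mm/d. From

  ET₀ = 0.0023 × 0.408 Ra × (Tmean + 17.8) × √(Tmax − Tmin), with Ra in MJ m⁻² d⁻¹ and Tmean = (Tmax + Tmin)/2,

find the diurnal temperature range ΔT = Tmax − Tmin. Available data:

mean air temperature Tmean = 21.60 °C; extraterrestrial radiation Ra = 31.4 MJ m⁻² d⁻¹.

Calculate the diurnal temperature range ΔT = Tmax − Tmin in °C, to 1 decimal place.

√ΔT = ET₀ / [0.0023 × 0.408 × Ra × (Tmean+17.8)] = 5.59 / (0.0023 × 12.8112 × 39.40) = 4.8150
ΔT = 4.8150² = 23.184 °C

23.2 °C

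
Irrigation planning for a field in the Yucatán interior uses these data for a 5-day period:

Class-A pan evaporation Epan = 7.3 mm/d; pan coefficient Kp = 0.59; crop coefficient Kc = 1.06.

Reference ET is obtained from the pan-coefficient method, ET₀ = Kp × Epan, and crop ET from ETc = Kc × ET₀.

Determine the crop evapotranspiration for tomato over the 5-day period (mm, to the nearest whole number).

ET₀ = 0.59 × 7.3 = 4.3070 mm/d
ETc = Kc × ET₀ = 1.06 × 4.3070 = 4.5654 mm/d
Over 5 days: 4.5654 × 5 = 22.827 mm

23 mm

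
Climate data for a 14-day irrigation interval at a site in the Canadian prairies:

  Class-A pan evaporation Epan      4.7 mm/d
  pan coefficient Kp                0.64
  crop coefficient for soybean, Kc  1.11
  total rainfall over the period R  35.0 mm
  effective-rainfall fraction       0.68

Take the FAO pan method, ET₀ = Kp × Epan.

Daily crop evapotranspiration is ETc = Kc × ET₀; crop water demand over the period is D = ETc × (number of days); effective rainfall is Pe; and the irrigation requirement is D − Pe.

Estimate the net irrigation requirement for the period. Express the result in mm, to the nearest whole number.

ET₀ = 0.64 × 4.7 = 3.0080 mm/d
ETc = Kc × ET₀ = 1.11 × 3.0080 = 3.3389 mm/d
Crop demand D = ETc × 14 d = 3.3389 × 14 = 46.745 mm
Pe = 0.68 × 35.0 = 23.800 mm
D − Pe = 46.745 − 23.800 = 22.945 mm

23 mm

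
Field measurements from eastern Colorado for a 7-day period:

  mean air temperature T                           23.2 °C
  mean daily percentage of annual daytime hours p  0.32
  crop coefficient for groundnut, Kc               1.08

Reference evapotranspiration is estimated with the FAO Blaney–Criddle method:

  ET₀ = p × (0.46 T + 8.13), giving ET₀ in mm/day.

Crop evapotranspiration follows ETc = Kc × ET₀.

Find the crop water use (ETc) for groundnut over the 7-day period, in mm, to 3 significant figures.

45.5 mm

ET₀ = 0.32 × (0.46 × 23.2 + 8.13) = 0.32 × 18.802 = 6.0166 mm/d
ETc = Kc × ET₀ = 1.08 × 6.0166 = 6.4979 mm/d
Over 7 days: 6.4979 × 7 = 45.485 mm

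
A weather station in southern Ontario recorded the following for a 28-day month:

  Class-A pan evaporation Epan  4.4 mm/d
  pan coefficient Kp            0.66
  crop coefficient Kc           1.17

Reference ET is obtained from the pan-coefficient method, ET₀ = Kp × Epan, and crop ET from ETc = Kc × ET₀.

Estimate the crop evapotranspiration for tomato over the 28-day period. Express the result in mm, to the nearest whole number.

ET₀ = 0.66 × 4.4 = 2.9040 mm/d
ETc = Kc × ET₀ = 1.17 × 2.9040 = 3.3977 mm/d
Over 28 days: 3.3977 × 28 = 95.136 mm

95 mm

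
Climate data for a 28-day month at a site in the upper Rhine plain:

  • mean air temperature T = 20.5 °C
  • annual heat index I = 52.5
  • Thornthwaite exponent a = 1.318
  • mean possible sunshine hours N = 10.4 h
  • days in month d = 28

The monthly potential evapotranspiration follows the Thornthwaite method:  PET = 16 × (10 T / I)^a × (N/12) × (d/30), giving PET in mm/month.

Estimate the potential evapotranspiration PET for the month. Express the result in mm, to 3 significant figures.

10T/I = 10 × 20.5 / 52.5 = 3.9048
(10T/I)^a = 3.9048^1.318 = 6.0218
Uncorrected PET = 16 × 6.0218 = 96.349 mm
Correction = (N/12)(d/30) = (10.4/12)(28/30) = 0.8089
PET = 96.349 × 0.8089 = 77.937 mm/month

77.9 mm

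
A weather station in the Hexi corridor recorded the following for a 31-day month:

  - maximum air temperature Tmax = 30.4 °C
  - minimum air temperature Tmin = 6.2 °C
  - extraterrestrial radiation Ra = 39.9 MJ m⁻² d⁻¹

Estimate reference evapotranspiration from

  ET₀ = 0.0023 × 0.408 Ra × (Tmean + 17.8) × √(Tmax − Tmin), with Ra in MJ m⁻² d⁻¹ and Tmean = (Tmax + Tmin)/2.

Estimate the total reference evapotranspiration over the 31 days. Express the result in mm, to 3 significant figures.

206 mm

Tmean = (30.4 + 6.2)/2 = 18.30 °C
0.408 Ra = 0.408 × 39.9 = 16.2792 mm/d equivalent
ET₀ = 0.0023 × 16.2792 × (18.30 + 17.8) × √24.2 = 0.0023 × 16.2792 × 36.10 × 4.9193 = 6.6492 mm/d
Over 31 days: 6.6492 × 31 = 206.125 mm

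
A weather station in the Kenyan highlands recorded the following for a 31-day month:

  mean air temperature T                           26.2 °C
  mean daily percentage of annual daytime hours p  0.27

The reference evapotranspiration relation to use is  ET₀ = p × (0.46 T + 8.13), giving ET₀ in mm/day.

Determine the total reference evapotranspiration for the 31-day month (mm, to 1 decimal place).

ET₀ = 0.27 × (0.46 × 26.2 + 8.13) = 0.27 × 20.182 = 5.4491 mm/d
Monthly total = 5.4491 × 31 = 168.922 mm

168.9 mm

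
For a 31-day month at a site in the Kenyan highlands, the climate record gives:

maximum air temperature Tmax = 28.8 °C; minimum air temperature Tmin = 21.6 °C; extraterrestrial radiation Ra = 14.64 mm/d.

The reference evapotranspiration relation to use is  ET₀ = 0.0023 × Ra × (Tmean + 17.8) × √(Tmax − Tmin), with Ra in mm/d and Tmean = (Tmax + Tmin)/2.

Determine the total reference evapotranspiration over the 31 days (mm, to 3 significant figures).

120 mm

Tmean = (28.8 + 21.6)/2 = 25.20 °C
ET₀ = 0.0023 × 14.64 × (25.20 + 17.8) × √7.2 = 0.0023 × 14.64 × 43.00 × 2.6833 = 3.8851 mm/d
Over 31 days: 3.8851 × 31 = 120.438 mm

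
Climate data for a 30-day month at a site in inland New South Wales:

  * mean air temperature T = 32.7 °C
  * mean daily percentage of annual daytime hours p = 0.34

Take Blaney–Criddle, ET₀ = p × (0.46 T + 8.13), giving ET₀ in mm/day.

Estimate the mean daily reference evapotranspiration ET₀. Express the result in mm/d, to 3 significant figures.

7.88 mm/d

ET₀ = 0.34 × (0.46 × 32.7 + 8.13) = 0.34 × 23.172 = 7.8785 mm/d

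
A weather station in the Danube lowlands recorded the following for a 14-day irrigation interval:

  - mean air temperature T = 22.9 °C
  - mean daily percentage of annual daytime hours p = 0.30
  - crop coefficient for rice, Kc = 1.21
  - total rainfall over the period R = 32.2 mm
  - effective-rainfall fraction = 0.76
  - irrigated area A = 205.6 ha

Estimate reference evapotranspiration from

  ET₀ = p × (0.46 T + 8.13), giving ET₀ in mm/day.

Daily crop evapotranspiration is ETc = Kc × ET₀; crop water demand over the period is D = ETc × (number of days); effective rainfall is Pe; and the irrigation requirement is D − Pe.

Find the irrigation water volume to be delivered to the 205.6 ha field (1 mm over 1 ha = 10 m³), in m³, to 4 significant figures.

ET₀ = 0.30 × (0.46 × 22.9 + 8.13) = 0.30 × 18.664 = 5.5992 mm/d
ETc = Kc × ET₀ = 1.21 × 5.5992 = 6.7750 mm/d
Crop demand D = ETc × 14 d = 6.7750 × 14 = 94.850 mm
Pe = 0.76 × 32.2 = 24.472 mm
D − Pe = 94.850 − 24.472 = 70.378 mm
Volume = 70.378 mm × 205.6 ha × 10 = 144697.2 m³

144700 m³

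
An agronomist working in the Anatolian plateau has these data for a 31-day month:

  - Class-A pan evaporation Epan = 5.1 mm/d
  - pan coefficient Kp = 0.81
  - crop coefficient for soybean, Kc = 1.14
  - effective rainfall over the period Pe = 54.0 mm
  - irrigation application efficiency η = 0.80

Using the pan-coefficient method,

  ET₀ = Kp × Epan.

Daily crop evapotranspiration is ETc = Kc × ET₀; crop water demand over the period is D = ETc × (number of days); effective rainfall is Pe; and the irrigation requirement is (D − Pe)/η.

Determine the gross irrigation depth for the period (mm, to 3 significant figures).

ET₀ = 0.81 × 5.1 = 4.1310 mm/d
ETc = Kc × ET₀ = 1.14 × 4.1310 = 4.7093 mm/d
Crop demand D = ETc × 31 d = 4.7093 × 31 = 145.988 mm
D − Pe = 145.988 − 54.0 = 91.988 mm
Gross irrigation = 91.988 / 0.80 = 114.985 mm

115 mm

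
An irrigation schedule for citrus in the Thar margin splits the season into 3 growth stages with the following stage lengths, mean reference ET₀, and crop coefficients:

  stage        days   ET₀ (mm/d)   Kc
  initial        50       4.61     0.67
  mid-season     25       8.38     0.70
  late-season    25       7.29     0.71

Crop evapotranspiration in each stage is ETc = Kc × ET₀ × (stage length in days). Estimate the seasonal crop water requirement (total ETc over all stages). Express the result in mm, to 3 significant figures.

initial: 0.67 × 4.61 × 50 = 154.44 mm
mid-season: 0.70 × 8.38 × 25 = 146.65 mm
late-season: 0.71 × 7.29 × 25 = 129.40 mm
Seasonal total = 430.49 mm

430 mm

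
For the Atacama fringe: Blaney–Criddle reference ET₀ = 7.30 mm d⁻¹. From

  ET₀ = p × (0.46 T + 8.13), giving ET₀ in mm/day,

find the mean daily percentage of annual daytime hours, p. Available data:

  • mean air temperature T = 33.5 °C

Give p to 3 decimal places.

p = ET₀ / (0.46 T + 8.13) = 7.30 / (0.46 × 33.5 + 8.13) = 7.30 / 23.540 = 0.3101

0.310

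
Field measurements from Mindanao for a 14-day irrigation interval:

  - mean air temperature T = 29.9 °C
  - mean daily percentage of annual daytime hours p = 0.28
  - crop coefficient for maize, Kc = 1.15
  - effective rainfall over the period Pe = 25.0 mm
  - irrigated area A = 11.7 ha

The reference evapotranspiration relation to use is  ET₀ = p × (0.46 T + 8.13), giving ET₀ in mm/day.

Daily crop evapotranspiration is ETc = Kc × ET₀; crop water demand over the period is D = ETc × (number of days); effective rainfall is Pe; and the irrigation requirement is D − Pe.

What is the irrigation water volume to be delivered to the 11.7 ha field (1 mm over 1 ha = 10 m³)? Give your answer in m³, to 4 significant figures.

8617 m³

ET₀ = 0.28 × (0.46 × 29.9 + 8.13) = 0.28 × 21.884 = 6.1275 mm/d
ETc = Kc × ET₀ = 1.15 × 6.1275 = 7.0466 mm/d
Crop demand D = ETc × 14 d = 7.0466 × 14 = 98.652 mm
D − Pe = 98.652 − 25.0 = 73.652 mm
Volume = 73.652 mm × 11.7 ha × 10 = 8617.3 m³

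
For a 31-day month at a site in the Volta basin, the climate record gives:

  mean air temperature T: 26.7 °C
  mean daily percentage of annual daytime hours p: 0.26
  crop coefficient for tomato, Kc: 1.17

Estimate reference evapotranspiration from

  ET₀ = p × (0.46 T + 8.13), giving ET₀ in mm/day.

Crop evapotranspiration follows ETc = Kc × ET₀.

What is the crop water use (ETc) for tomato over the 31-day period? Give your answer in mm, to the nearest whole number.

ET₀ = 0.26 × (0.46 × 26.7 + 8.13) = 0.26 × 20.412 = 5.3071 mm/d
ETc = Kc × ET₀ = 1.17 × 5.3071 = 6.2093 mm/d
Over 31 days: 6.2093 × 31 = 192.488 mm

192 mm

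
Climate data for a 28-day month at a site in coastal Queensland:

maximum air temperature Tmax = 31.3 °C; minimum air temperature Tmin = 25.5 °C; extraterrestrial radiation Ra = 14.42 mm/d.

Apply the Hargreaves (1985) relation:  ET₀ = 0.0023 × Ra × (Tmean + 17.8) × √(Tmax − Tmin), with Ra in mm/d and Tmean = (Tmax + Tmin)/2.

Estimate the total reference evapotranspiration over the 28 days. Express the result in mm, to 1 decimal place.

103.3 mm

Tmean = (31.3 + 25.5)/2 = 28.40 °C
ET₀ = 0.0023 × 14.42 × (28.40 + 17.8) × √5.8 = 0.0023 × 14.42 × 46.20 × 2.4083 = 3.6902 mm/d
Over 28 days: 3.6902 × 28 = 103.326 mm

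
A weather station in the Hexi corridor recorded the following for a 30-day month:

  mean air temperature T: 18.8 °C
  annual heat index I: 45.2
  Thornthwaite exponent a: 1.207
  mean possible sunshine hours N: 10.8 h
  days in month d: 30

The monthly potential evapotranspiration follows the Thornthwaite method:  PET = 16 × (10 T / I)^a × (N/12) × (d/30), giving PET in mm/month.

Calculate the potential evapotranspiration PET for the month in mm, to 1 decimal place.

80.4 mm

10T/I = 10 × 18.8 / 45.2 = 4.1593
(10T/I)^a = 4.1593^1.207 = 5.5867
Uncorrected PET = 16 × 5.5867 = 89.387 mm
Correction = (N/12)(d/30) = (10.8/12)(30/30) = 0.9000
PET = 89.387 × 0.9000 = 80.448 mm/month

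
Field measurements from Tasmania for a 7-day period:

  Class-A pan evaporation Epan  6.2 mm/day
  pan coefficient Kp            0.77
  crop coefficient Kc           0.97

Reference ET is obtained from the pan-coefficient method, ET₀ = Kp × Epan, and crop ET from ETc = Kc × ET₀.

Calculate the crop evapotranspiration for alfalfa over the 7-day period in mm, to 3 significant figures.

ET₀ = 0.77 × 6.2 = 4.7740 mm/d
ETc = Kc × ET₀ = 0.97 × 4.7740 = 4.6308 mm/d
Over 7 days: 4.6308 × 7 = 32.416 mm

32.4 mm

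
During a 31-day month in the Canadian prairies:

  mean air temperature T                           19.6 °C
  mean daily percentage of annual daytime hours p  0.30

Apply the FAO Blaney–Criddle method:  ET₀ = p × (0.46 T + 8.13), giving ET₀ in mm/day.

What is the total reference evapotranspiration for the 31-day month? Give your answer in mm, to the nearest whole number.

159 mm

ET₀ = 0.30 × (0.46 × 19.6 + 8.13) = 0.30 × 17.146 = 5.1438 mm/d
Monthly total = 5.1438 × 31 = 159.458 mm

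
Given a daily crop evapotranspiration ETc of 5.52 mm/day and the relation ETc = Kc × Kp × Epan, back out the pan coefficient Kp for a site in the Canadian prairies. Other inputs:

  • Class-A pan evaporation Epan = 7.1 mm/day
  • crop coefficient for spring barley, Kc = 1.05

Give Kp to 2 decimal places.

ETc = Kc × Kp × Epan  ⇒  Kp = ETc / (Kc × Epan)
Kp = 5.52 / (1.05 × 7.1) = 5.52 / 7.455 = 0.7404

0.74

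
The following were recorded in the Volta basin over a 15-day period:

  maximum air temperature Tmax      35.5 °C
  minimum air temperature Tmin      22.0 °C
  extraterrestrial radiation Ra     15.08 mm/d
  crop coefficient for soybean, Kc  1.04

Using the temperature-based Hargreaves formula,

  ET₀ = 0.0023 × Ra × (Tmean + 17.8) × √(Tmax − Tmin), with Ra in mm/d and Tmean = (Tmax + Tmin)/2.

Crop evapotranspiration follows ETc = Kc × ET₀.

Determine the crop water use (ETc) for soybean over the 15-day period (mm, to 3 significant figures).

Tmean = (35.5 + 22.0)/2 = 28.75 °C
ET₀ = 0.0023 × 15.08 × (28.75 + 17.8) × √13.5 = 0.0023 × 15.08 × 46.55 × 3.6742 = 5.9321 mm/d
ETc = Kc × ET₀ = 1.04 × 5.9321 = 6.1694 mm/d
Over 15 days: 6.1694 × 15 = 92.541 mm

92.5 mm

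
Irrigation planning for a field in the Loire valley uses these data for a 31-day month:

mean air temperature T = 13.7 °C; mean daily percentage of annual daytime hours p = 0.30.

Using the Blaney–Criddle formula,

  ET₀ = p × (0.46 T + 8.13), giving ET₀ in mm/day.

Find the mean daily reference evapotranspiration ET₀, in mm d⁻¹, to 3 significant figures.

4.33 mm d⁻¹

ET₀ = 0.30 × (0.46 × 13.7 + 8.13) = 0.30 × 14.432 = 4.3296 mm/d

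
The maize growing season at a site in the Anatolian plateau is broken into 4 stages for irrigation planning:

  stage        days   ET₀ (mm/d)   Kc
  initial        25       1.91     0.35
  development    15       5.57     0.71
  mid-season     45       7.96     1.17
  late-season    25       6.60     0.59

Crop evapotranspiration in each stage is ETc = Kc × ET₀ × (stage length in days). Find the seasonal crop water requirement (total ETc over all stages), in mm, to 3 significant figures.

592 mm

initial: 0.35 × 1.91 × 25 = 16.71 mm
development: 0.71 × 5.57 × 15 = 59.32 mm
mid-season: 1.17 × 7.96 × 45 = 419.09 mm
late-season: 0.59 × 6.60 × 25 = 97.35 mm
Seasonal total = 592.47 mm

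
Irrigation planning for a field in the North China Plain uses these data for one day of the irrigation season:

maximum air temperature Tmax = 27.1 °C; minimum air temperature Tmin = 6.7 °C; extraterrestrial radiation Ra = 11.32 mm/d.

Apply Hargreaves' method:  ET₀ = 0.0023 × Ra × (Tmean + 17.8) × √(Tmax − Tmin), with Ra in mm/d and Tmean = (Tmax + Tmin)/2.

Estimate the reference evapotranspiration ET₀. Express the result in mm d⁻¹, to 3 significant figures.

Tmean = (27.1 + 6.7)/2 = 16.90 °C
ET₀ = 0.0023 × 11.32 × (16.90 + 17.8) × √20.4 = 0.0023 × 11.32 × 34.70 × 4.5166 = 4.0805 mm/d

4.08 mm d⁻¹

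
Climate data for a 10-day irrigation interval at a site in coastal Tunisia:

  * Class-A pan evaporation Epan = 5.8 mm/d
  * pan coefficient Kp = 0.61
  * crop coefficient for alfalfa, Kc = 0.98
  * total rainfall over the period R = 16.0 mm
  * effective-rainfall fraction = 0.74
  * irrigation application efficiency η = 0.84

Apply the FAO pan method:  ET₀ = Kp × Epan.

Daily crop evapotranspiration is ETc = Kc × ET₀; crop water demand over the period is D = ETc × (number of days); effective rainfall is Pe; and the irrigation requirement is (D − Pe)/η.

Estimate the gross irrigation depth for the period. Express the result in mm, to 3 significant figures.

27.2 mm

ET₀ = 0.61 × 5.8 = 3.5380 mm/d
ETc = Kc × ET₀ = 0.98 × 3.5380 = 3.4672 mm/d
Crop demand D = ETc × 10 d = 3.4672 × 10 = 34.672 mm
Pe = 0.74 × 16.0 = 11.840 mm
D − Pe = 34.672 − 11.840 = 22.832 mm
Gross irrigation = 22.832 / 0.84 = 27.181 mm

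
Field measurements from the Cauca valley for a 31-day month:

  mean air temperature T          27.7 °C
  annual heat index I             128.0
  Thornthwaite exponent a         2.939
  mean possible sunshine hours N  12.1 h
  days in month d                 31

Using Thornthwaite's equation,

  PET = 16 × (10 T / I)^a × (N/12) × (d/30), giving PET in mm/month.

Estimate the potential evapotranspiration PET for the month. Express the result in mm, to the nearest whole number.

161 mm

10T/I = 10 × 27.7 / 128.0 = 2.1641
(10T/I)^a = 2.1641^2.939 = 9.6690
Uncorrected PET = 16 × 9.6690 = 154.704 mm
Correction = (N/12)(d/30) = (12.1/12)(31/30) = 1.0419
PET = 154.704 × 1.0419 = 161.186 mm/month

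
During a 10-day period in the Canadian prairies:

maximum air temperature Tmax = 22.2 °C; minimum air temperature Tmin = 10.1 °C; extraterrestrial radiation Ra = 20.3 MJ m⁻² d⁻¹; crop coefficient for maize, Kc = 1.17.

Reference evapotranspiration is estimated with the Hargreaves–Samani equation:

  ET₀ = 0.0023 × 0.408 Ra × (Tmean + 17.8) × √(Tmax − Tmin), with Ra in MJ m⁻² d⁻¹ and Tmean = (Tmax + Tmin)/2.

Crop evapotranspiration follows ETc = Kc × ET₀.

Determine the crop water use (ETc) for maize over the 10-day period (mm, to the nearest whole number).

26 mm

Tmean = (22.2 + 10.1)/2 = 16.15 °C
0.408 Ra = 0.408 × 20.3 = 8.2824 mm/d equivalent
ET₀ = 0.0023 × 8.2824 × (16.15 + 17.8) × √12.1 = 0.0023 × 8.2824 × 33.95 × 3.4785 = 2.2497 mm/d
ETc = Kc × ET₀ = 1.17 × 2.2497 = 2.6321 mm/d
Over 10 days: 2.6321 × 10 = 26.321 mm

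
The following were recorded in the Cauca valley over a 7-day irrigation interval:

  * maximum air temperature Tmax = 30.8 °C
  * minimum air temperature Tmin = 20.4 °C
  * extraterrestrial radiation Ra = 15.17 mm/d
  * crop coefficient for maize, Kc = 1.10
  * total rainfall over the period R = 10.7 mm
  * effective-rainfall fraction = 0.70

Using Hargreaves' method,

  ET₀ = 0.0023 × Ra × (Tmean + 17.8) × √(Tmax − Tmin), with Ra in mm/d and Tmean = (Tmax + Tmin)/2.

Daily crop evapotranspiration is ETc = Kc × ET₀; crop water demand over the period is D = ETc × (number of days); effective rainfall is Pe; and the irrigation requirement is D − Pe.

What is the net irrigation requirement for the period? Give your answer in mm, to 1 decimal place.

30.1 mm

Tmean = (30.8 + 20.4)/2 = 25.60 °C
ET₀ = 0.0023 × 15.17 × (25.60 + 17.8) × √10.4 = 0.0023 × 15.17 × 43.40 × 3.2249 = 4.8834 mm/d
ETc = Kc × ET₀ = 1.10 × 4.8834 = 5.3717 mm/d
Crop demand D = ETc × 7 d = 5.3717 × 7 = 37.602 mm
Pe = 0.70 × 10.7 = 7.490 mm
D − Pe = 37.602 − 7.490 = 30.112 mm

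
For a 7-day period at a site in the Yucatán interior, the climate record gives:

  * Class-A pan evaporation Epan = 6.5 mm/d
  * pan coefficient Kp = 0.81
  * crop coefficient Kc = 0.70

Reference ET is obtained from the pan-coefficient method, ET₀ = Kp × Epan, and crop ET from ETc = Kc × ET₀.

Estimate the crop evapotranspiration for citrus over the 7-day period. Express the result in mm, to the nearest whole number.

ET₀ = 0.81 × 6.5 = 5.2650 mm/d
ETc = Kc × ET₀ = 0.70 × 5.2650 = 3.6855 mm/d
Over 7 days: 3.6855 × 7 = 25.799 mm

26 mm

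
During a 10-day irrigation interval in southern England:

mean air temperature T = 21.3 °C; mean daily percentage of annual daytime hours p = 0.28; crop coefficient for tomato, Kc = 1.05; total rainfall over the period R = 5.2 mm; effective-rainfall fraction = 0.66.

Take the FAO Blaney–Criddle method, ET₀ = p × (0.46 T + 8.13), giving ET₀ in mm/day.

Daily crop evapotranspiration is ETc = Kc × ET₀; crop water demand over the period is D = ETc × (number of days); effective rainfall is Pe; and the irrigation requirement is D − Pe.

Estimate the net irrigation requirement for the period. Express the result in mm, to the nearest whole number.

49 mm

ET₀ = 0.28 × (0.46 × 21.3 + 8.13) = 0.28 × 17.928 = 5.0198 mm/d
ETc = Kc × ET₀ = 1.05 × 5.0198 = 5.2708 mm/d
Crop demand D = ETc × 10 d = 5.2708 × 10 = 52.708 mm
Pe = 0.66 × 5.2 = 3.432 mm
D − Pe = 52.708 − 3.432 = 49.276 mm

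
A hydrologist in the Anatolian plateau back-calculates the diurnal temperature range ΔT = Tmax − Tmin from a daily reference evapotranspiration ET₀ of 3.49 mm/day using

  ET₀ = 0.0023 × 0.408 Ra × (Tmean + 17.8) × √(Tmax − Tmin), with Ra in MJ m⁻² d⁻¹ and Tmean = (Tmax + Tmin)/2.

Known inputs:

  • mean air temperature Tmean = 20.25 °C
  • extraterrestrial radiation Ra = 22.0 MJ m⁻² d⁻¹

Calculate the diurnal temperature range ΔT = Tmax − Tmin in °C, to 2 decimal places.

19.74 °C

√ΔT = ET₀ / [0.0023 × 0.408 × Ra × (Tmean+17.8)] = 3.49 / (0.0023 × 8.9760 × 38.05) = 4.4428
ΔT = 4.4428² = 19.738 °C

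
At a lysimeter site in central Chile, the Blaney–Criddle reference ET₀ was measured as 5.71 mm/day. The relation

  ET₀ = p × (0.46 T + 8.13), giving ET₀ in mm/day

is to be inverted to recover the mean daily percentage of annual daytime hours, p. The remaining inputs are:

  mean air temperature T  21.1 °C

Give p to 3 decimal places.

0.320

p = ET₀ / (0.46 T + 8.13) = 5.71 / (0.46 × 21.1 + 8.13) = 5.71 / 17.836 = 0.3201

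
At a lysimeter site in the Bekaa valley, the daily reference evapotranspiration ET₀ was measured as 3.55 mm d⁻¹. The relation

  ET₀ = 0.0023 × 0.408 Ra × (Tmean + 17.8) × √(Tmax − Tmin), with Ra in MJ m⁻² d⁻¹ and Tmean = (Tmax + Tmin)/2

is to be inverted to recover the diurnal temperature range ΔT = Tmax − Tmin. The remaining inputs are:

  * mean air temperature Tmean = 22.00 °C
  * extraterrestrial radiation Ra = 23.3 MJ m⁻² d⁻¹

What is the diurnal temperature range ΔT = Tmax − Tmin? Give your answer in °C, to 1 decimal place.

√ΔT = ET₀ / [0.0023 × 0.408 × Ra × (Tmean+17.8)] = 3.55 / (0.0023 × 9.5064 × 39.80) = 4.0794
ΔT = 4.0794² = 16.642 °C

16.6 °C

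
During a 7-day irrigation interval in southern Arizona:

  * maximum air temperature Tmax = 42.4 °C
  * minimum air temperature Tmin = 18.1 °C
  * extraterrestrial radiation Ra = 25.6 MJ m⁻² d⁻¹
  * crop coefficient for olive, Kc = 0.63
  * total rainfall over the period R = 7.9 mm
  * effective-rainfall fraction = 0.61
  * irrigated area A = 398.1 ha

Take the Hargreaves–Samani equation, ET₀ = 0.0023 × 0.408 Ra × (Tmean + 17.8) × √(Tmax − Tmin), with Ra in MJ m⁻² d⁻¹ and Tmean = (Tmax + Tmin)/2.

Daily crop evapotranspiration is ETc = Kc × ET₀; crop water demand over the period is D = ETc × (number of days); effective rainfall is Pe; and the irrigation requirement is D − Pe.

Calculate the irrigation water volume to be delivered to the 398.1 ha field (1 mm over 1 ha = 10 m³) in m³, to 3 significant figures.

Tmean = (42.4 + 18.1)/2 = 30.25 °C
0.408 Ra = 0.408 × 25.6 = 10.4448 mm/d equivalent
ET₀ = 0.0023 × 10.4448 × (30.25 + 17.8) × √24.3 = 0.0023 × 10.4448 × 48.05 × 4.9295 = 5.6902 mm/d
ETc = Kc × ET₀ = 0.63 × 5.6902 = 3.5848 mm/d
Crop demand D = ETc × 7 d = 3.5848 × 7 = 25.094 mm
Pe = 0.61 × 7.9 = 4.819 mm
D − Pe = 25.094 − 4.819 = 20.275 mm
Volume = 20.275 mm × 398.1 ha × 10 = 80714.8 m³

80700 m³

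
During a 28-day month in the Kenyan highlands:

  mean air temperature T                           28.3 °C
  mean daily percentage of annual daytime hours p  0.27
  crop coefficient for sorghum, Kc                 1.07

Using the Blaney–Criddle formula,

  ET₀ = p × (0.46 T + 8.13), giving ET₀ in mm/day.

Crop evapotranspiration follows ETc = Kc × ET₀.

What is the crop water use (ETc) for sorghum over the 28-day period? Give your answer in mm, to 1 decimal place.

ET₀ = 0.27 × (0.46 × 28.3 + 8.13) = 0.27 × 21.148 = 5.7100 mm/d
ETc = Kc × ET₀ = 1.07 × 5.7100 = 6.1097 mm/d
Over 28 days: 6.1097 × 28 = 171.072 mm

171.1 mm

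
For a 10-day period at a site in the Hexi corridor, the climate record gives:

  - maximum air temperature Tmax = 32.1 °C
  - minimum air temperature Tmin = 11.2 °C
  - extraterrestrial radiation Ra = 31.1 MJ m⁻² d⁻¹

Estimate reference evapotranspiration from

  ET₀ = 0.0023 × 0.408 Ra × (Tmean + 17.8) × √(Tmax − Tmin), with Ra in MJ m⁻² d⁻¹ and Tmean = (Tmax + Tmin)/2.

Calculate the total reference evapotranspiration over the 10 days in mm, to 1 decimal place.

52.6 mm

Tmean = (32.1 + 11.2)/2 = 21.65 °C
0.408 Ra = 0.408 × 31.1 = 12.6888 mm/d equivalent
ET₀ = 0.0023 × 12.6888 × (21.65 + 17.8) × √20.9 = 0.0023 × 12.6888 × 39.45 × 4.5717 = 5.2635 mm/d
Over 10 days: 5.2635 × 10 = 52.635 mm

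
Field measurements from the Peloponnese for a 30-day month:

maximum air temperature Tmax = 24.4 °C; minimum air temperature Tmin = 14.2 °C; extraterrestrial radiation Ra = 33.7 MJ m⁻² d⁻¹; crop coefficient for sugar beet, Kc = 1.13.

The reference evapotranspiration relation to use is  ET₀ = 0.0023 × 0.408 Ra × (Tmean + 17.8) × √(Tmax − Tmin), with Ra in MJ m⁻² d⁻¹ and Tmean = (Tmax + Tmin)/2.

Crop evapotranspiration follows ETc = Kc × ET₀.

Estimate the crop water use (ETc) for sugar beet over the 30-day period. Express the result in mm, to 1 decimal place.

127.0 mm

Tmean = (24.4 + 14.2)/2 = 19.30 °C
0.408 Ra = 0.408 × 33.7 = 13.7496 mm/d equivalent
ET₀ = 0.0023 × 13.7496 × (19.30 + 17.8) × √10.2 = 0.0023 × 13.7496 × 37.10 × 3.1937 = 3.7470 mm/d
ETc = Kc × ET₀ = 1.13 × 3.7470 = 4.2341 mm/d
Over 30 days: 4.2341 × 30 = 127.023 mm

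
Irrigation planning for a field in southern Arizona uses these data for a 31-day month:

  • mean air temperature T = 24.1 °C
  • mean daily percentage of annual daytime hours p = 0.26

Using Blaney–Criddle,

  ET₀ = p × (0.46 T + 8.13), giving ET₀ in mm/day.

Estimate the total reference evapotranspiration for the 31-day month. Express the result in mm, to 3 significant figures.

ET₀ = 0.26 × (0.46 × 24.1 + 8.13) = 0.26 × 19.216 = 4.9962 mm/d
Monthly total = 4.9962 × 31 = 154.882 mm

155 mm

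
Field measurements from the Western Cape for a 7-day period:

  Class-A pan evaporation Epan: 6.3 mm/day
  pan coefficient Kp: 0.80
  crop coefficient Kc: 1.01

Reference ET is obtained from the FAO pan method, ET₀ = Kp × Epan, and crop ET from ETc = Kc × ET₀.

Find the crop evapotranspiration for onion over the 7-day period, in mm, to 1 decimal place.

35.6 mm

ET₀ = 0.80 × 6.3 = 5.0400 mm/d
ETc = Kc × ET₀ = 1.01 × 5.0400 = 5.0904 mm/d
Over 7 days: 5.0904 × 7 = 35.633 mm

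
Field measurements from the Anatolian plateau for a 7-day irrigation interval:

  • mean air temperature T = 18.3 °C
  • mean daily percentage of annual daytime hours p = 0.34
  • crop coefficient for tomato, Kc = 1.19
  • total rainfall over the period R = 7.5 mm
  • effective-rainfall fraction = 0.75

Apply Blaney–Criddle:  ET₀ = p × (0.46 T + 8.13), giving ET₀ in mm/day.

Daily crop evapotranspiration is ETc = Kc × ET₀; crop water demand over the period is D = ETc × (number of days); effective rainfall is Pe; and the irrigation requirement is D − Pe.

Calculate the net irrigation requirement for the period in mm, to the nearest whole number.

ET₀ = 0.34 × (0.46 × 18.3 + 8.13) = 0.34 × 16.548 = 5.6263 mm/d
ETc = Kc × ET₀ = 1.19 × 5.6263 = 6.6953 mm/d
Crop demand D = ETc × 7 d = 6.6953 × 7 = 46.867 mm
Pe = 0.75 × 7.5 = 5.625 mm
D − Pe = 46.867 − 5.625 = 41.242 mm

41 mm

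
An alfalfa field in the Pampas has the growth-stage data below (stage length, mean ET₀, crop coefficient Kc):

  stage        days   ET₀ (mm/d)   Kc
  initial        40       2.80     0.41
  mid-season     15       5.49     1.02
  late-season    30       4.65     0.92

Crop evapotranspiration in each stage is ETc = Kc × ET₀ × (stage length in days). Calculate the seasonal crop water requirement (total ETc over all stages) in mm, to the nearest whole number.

initial: 0.41 × 2.80 × 40 = 45.92 mm
mid-season: 1.02 × 5.49 × 15 = 84.00 mm
late-season: 0.92 × 4.65 × 30 = 128.34 mm
Seasonal total = 258.26 mm

258 mm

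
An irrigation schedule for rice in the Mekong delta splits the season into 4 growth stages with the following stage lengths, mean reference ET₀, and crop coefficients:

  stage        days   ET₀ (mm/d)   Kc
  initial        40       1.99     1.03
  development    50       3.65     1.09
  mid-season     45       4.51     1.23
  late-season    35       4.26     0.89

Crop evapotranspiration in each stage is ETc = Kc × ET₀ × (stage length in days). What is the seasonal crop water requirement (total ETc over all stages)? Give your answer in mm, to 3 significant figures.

663 mm

initial: 1.03 × 1.99 × 40 = 81.99 mm
development: 1.09 × 3.65 × 50 = 198.93 mm
mid-season: 1.23 × 4.51 × 45 = 249.63 mm
late-season: 0.89 × 4.26 × 35 = 132.70 mm
Seasonal total = 663.25 mm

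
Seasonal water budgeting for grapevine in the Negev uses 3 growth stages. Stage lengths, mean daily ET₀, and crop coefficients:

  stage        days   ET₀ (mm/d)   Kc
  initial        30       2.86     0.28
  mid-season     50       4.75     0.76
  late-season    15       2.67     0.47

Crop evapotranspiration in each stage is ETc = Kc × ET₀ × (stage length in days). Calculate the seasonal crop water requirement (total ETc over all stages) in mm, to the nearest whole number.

223 mm

initial: 0.28 × 2.86 × 30 = 24.02 mm
mid-season: 0.76 × 4.75 × 50 = 180.50 mm
late-season: 0.47 × 2.67 × 15 = 18.82 mm
Seasonal total = 223.34 mm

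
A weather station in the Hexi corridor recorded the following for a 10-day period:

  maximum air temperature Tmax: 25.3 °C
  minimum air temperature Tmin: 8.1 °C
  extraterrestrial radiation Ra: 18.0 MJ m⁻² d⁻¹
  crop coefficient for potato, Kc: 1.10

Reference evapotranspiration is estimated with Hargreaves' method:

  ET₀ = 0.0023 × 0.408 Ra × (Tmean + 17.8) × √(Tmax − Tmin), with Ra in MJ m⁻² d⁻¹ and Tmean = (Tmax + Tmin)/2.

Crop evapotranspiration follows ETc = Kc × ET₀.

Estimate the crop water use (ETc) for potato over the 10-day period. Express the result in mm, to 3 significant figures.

Tmean = (25.3 + 8.1)/2 = 16.70 °C
0.408 Ra = 0.408 × 18.0 = 7.3440 mm/d equivalent
ET₀ = 0.0023 × 7.3440 × (16.70 + 17.8) × √17.2 = 0.0023 × 7.3440 × 34.50 × 4.1473 = 2.4168 mm/d
ETc = Kc × ET₀ = 1.10 × 2.4168 = 2.6585 mm/d
Over 10 days: 2.6585 × 10 = 26.585 mm

26.6 mm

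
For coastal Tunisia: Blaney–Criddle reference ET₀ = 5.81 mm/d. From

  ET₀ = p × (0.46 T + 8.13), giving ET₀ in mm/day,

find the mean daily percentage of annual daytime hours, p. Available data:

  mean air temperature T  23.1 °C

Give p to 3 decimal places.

0.310

p = ET₀ / (0.46 T + 8.13) = 5.81 / (0.46 × 23.1 + 8.13) = 5.81 / 18.756 = 0.3098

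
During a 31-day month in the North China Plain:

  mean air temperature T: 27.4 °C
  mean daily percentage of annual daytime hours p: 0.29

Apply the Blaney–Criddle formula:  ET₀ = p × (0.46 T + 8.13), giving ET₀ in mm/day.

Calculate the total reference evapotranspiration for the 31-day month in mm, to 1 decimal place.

ET₀ = 0.29 × (0.46 × 27.4 + 8.13) = 0.29 × 20.734 = 6.0129 mm/d
Monthly total = 6.0129 × 31 = 186.400 mm

186.4 mm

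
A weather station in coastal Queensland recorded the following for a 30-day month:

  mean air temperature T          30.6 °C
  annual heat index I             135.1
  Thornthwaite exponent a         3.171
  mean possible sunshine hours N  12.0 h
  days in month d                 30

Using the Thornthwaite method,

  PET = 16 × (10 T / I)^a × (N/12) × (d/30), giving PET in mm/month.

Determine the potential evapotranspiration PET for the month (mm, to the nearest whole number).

10T/I = 10 × 30.6 / 135.1 = 2.2650
(10T/I)^a = 2.2650^3.171 = 13.3635
Uncorrected PET = 16 × 13.3635 = 213.816 mm
Correction = (N/12)(d/30) = (12.0/12)(30/30) = 1.0000
PET = 213.816 × 1.0000 = 213.816 mm/month

214 mm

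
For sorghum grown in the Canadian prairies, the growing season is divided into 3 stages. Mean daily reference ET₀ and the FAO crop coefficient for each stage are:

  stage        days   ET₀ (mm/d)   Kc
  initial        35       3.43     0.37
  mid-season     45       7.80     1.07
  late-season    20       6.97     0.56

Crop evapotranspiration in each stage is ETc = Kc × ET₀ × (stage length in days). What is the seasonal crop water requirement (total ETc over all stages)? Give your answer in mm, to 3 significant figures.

498 mm

initial: 0.37 × 3.43 × 35 = 44.42 mm
mid-season: 1.07 × 7.80 × 45 = 375.57 mm
late-season: 0.56 × 6.97 × 20 = 78.06 mm
Seasonal total = 498.05 mm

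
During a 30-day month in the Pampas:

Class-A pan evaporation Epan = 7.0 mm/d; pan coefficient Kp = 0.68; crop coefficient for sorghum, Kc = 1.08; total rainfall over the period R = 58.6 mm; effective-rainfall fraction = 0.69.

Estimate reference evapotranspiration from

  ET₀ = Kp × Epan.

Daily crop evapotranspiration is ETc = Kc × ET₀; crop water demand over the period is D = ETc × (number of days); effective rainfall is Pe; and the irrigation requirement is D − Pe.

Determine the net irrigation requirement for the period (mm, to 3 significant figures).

ET₀ = 0.68 × 7.0 = 4.7600 mm/d
ETc = Kc × ET₀ = 1.08 × 4.7600 = 5.1408 mm/d
Crop demand D = ETc × 30 d = 5.1408 × 30 = 154.224 mm
Pe = 0.69 × 58.6 = 40.434 mm
D − Pe = 154.224 − 40.434 = 113.790 mm

114 mm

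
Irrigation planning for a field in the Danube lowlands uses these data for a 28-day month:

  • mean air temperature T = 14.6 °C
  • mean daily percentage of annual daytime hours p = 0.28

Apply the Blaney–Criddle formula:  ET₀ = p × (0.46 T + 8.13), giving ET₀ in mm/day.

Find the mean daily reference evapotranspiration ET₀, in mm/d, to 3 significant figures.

4.16 mm/d

ET₀ = 0.28 × (0.46 × 14.6 + 8.13) = 0.28 × 14.846 = 4.1569 mm/d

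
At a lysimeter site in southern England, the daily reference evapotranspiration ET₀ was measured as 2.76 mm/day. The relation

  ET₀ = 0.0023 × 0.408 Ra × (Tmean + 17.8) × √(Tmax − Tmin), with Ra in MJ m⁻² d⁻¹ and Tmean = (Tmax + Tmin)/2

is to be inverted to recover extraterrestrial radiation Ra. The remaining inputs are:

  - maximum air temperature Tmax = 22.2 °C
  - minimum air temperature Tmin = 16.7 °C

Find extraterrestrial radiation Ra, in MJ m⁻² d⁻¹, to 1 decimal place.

Tmean = (22.2+16.7)/2 = 19.45 °C; ΔT = 5.5
Ra = ET₀ / [0.0023 × 0.408 × (Tmean+17.8) × √ΔT]
   = 2.76 / (0.0023 × 0.408 × 37.25 × 2.3452) = 33.668 MJ m⁻² d⁻¹

33.7 MJ m⁻² d⁻¹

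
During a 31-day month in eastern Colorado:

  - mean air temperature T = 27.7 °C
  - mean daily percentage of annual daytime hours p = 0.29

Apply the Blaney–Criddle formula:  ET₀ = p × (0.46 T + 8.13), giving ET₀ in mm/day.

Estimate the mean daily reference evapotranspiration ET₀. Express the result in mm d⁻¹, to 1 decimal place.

6.1 mm d⁻¹

ET₀ = 0.29 × (0.46 × 27.7 + 8.13) = 0.29 × 20.872 = 6.0529 mm/d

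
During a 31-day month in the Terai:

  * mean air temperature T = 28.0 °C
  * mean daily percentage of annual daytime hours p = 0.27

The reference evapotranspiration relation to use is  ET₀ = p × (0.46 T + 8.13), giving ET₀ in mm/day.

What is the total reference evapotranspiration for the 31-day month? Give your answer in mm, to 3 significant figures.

ET₀ = 0.27 × (0.46 × 28.0 + 8.13) = 0.27 × 21.010 = 5.6727 mm/d
Monthly total = 5.6727 × 31 = 175.854 mm

176 mm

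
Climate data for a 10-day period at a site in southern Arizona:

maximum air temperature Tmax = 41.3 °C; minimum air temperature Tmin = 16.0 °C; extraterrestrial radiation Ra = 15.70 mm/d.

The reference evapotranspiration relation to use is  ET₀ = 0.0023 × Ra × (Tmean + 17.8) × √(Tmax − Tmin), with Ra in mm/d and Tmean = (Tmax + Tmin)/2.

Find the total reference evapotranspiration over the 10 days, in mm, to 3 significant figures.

Tmean = (41.3 + 16.0)/2 = 28.65 °C
ET₀ = 0.0023 × 15.70 × (28.65 + 17.8) × √25.3 = 0.0023 × 15.70 × 46.45 × 5.0299 = 8.4367 mm/d
Over 10 days: 8.4367 × 10 = 84.367 mm

84.4 mm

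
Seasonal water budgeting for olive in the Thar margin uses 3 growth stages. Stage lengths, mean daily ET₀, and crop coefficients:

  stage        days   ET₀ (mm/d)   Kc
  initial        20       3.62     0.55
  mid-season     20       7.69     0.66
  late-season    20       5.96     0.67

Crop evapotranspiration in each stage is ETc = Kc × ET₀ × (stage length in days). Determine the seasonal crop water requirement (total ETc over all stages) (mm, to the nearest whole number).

initial: 0.55 × 3.62 × 20 = 39.82 mm
mid-season: 0.66 × 7.69 × 20 = 101.51 mm
late-season: 0.67 × 5.96 × 20 = 79.86 mm
Seasonal total = 221.19 mm

221 mm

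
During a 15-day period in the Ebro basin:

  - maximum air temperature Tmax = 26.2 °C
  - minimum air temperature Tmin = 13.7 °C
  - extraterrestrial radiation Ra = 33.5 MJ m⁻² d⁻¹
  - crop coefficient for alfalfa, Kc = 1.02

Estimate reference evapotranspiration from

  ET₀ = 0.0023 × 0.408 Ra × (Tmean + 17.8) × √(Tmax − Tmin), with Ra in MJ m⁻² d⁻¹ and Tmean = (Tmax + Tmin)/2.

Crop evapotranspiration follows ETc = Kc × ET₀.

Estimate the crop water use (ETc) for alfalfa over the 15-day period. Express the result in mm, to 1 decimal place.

64.2 mm

Tmean = (26.2 + 13.7)/2 = 19.95 °C
0.408 Ra = 0.408 × 33.5 = 13.6680 mm/d equivalent
ET₀ = 0.0023 × 13.6680 × (19.95 + 17.8) × √12.5 = 0.0023 × 13.6680 × 37.75 × 3.5355 = 4.1957 mm/d
ETc = Kc × ET₀ = 1.02 × 4.1957 = 4.2796 mm/d
Over 15 days: 4.2796 × 15 = 64.194 mm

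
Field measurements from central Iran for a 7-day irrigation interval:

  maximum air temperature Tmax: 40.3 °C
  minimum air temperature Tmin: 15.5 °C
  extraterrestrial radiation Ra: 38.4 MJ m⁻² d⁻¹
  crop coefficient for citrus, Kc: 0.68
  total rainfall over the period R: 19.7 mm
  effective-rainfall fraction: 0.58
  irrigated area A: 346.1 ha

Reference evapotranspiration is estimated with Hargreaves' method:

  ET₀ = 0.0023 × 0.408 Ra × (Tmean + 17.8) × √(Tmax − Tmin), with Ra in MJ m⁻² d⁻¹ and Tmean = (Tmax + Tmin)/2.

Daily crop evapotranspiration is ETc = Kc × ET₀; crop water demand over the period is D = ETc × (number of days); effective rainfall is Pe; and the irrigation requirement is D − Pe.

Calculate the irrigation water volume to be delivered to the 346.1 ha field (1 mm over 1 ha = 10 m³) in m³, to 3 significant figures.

Tmean = (40.3 + 15.5)/2 = 27.90 °C
0.408 Ra = 0.408 × 38.4 = 15.6672 mm/d equivalent
ET₀ = 0.0023 × 15.6672 × (27.90 + 17.8) × √24.8 = 0.0023 × 15.6672 × 45.70 × 4.9800 = 8.2010 mm/d
ETc = Kc × ET₀ = 0.68 × 8.2010 = 5.5767 mm/d
Crop demand D = ETc × 7 d = 5.5767 × 7 = 39.037 mm
Pe = 0.58 × 19.7 = 11.426 mm
D − Pe = 39.037 − 11.426 = 27.611 mm
Volume = 27.611 mm × 346.1 ha × 10 = 95561.7 m³

95600 m³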